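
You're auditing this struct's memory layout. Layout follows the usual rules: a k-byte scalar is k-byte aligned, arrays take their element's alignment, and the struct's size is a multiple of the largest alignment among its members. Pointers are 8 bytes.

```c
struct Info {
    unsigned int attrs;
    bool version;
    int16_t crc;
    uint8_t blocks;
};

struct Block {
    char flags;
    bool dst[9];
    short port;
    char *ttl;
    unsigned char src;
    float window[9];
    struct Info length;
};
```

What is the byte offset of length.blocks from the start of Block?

Info: attrs at 0 (size 4, align 4) → ends 4; version at 4 (size 1, align 1) → ends 5; pad 1 to align 2 for crc; crc at 6 (size 2, align 2) → ends 8; blocks at 8 (size 1, align 1) → ends 9; tail pad 3 to reach multiple of 4; total 12 bytes, alignment 4
flags at 0 (size 1, align 1) → ends 1
dst at 1 (size 9, align 1) → ends 10
port at 10 (size 2, align 2) → ends 12
pad 4 to align 8 for ttl
ttl at 16 (size 8, align 8) → ends 24
src at 24 (size 1, align 1) → ends 25
pad 3 to align 4 for window
window at 28 (size 36, align 4) → ends 64
length at 64 (size 12, align 4) → ends 76
within Info: blocks at 8
64 + 8 = 72

72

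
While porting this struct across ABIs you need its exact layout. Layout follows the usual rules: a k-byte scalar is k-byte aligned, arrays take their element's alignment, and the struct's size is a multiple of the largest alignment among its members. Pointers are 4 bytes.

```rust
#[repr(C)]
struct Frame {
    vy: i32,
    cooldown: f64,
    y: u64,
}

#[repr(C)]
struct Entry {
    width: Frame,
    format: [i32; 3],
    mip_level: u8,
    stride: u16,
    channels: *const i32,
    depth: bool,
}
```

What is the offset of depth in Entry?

44

Frame: vy at 0 (size 4, align 4) → ends 4; pad 4 to align 8 for cooldown; cooldown at 8 (size 8, align 8) → ends 16; y at 16 (size 8, align 8) → ends 24; total 24 bytes, alignment 8
width at 0 (size 24, align 8) → ends 24
format at 24 (size 12, align 4) → ends 36
mip_level at 36 (size 1, align 1) → ends 37
pad 1 to align 2 for stride
stride at 38 (size 2, align 2) → ends 40
channels at 40 (size 4, align 4) → ends 44
depth at 44 (size 1, align 1) → ends 45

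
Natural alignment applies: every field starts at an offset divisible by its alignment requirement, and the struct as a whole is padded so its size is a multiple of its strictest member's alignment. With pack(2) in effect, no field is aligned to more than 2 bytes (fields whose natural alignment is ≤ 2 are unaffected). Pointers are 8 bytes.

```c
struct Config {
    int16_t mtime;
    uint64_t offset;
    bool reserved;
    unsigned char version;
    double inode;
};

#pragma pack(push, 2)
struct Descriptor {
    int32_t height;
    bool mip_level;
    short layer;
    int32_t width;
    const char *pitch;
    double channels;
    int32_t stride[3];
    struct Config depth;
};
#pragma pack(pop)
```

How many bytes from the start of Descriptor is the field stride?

28

Config: 0..2  mtime  (2B, 2-aligned); 2..8  -- padding (6B); 8..16  offset  (8B, 8-aligned); 16..17  reserved  (1B, 1-aligned); 17..18  version  (1B, 1-aligned); 18..24  -- padding (6B); 24..32  inode  (8B, 8-aligned); sizeof = 32, alignof = 8
0..4  height  (4B, 2-aligned)
4..5  mip_level  (1B, 1-aligned)
5..6  -- padding (1B)
6..8  layer  (2B, 2-aligned)
8..12  width  (4B, 2-aligned)
12..20  pitch  (8B, 2-aligned)
20..28  channels  (8B, 2-aligned)
28..40  stride  (12B, 2-aligned)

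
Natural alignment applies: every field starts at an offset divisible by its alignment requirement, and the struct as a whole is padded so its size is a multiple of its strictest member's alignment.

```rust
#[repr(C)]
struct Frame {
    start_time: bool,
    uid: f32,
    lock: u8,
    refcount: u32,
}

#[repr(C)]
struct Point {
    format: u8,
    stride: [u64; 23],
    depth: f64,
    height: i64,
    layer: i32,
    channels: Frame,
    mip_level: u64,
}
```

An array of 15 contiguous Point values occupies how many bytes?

3600

Frame: start_time at 0 (size 1, align 1) → ends 1; pad 3 to align 4 for uid; uid at 4 (size 4, align 4) → ends 8; lock at 8 (size 1, align 1) → ends 9; pad 3 to align 4 for refcount; refcount at 12 (size 4, align 4) → ends 16; total 16 bytes, alignment 4
format at 0 (size 1, align 1) → ends 1
pad 7 to align 8 for stride
stride at 8 (size 184, align 8) → ends 192
depth at 192 (size 8, align 8) → ends 200
height at 200 (size 8, align 8) → ends 208
layer at 208 (size 4, align 4) → ends 212
channels at 212 (size 16, align 4) → ends 228
pad 4 to align 8 for mip_level
mip_level at 232 (size 8, align 8) → ends 240
total 240 bytes, alignment 8
array of 15: 15 × 240 = 3600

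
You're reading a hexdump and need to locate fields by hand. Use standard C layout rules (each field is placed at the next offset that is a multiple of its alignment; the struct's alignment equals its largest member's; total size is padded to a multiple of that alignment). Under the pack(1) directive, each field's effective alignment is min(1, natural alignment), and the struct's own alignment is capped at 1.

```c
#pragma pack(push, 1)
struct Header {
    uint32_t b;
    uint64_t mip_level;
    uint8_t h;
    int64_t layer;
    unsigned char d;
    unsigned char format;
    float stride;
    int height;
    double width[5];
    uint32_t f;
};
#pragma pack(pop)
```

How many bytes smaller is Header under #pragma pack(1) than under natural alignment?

21

natural layout:
  0..4  b  (4B, 4-aligned)
  4..8  -- padding (4B)
  8..16  mip_level  (8B, 8-aligned)
  16..17  h  (1B, 1-aligned)
  17..24  -- padding (7B)
  24..32  layer  (8B, 8-aligned)
  32..33  d  (1B, 1-aligned)
  33..34  format  (1B, 1-aligned)
  34..36  -- padding (2B)
  36..40  stride  (4B, 4-aligned)
  40..44  height  (4B, 4-aligned)
  44..48  -- padding (4B)
  48..88  width  (40B, 8-aligned)
  88..92  f  (4B, 4-aligned)
  92..96  -- tail padding (4B)
  sizeof = 96, alignof = 8
packed(1) layout:
  0..4  b  (4B, 1-aligned)
  4..12  mip_level  (8B, 1-aligned)
  12..13  h  (1B, 1-aligned)
  13..21  layer  (8B, 1-aligned)
  21..22  d  (1B, 1-aligned)
  22..23  format  (1B, 1-aligned)
  23..27  stride  (4B, 1-aligned)
  27..31  height  (4B, 1-aligned)
  31..71  width  (40B, 1-aligned)
  71..75  f  (4B, 1-aligned)
  sizeof = 75, alignof = 1
96 − 75 = 21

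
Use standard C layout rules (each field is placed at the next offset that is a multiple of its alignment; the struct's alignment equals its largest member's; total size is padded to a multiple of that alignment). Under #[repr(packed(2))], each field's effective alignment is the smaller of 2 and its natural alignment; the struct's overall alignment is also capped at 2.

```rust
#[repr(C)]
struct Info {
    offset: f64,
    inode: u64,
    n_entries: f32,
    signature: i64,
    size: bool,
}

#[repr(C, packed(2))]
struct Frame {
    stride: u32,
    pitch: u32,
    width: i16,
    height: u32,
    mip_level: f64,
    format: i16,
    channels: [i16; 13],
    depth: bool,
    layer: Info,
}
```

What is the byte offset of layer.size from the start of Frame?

84

Info: 0..8  offset  (8B, 8-aligned); 8..16  inode  (8B, 8-aligned); 16..20  n_entries  (4B, 4-aligned); 20..24  -- padding (4B); 24..32  signature  (8B, 8-aligned); 32..33  size  (1B, 1-aligned); 33..40  -- tail padding (7B); sizeof = 40, alignof = 8
0..4  stride  (4B, 2-aligned)
4..8  pitch  (4B, 2-aligned)
8..10  width  (2B, 2-aligned)
10..14  height  (4B, 2-aligned)
14..22  mip_level  (8B, 2-aligned)
22..24  format  (2B, 2-aligned)
24..50  channels  (26B, 2-aligned)
50..51  depth  (1B, 1-aligned)
51..52  -- padding (1B)
52..92  layer  (40B, 2-aligned)
within Info: size at 32
52 + 32 = 84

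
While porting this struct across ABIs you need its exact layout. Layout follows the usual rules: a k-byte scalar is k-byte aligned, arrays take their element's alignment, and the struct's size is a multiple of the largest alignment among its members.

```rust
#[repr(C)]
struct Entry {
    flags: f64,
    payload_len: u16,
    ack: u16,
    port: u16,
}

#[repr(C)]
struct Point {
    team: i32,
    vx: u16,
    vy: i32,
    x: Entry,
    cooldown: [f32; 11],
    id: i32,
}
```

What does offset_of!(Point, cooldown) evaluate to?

Entry: 0..8  flags  (8B, 8-aligned); 8..10  payload_len  (2B, 2-aligned); 10..12  ack  (2B, 2-aligned); 12..14  port  (2B, 2-aligned); 14..16  -- tail padding (2B); sizeof = 16, alignof = 8
0..4  team  (4B, 4-aligned)
4..6  vx  (2B, 2-aligned)
6..8  -- padding (2B)
8..12  vy  (4B, 4-aligned)
12..16  -- padding (4B)
16..32  x  (16B, 8-aligned)
32..76  cooldown  (44B, 4-aligned)

32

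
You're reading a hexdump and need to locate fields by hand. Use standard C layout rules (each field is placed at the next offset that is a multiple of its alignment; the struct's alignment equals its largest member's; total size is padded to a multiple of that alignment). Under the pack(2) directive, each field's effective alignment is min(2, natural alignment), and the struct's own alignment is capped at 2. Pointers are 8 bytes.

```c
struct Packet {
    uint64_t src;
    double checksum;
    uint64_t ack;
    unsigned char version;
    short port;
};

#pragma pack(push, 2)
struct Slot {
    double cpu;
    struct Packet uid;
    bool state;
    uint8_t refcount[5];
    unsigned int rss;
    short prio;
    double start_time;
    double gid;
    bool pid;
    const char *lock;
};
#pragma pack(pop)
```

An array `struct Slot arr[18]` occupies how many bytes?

1404

Packet: 0..8  src  (8B, 8-aligned); 8..16  checksum  (8B, 8-aligned); 16..24  ack  (8B, 8-aligned); 24..25  version  (1B, 1-aligned); 25..26  -- padding (1B); 26..28  port  (2B, 2-aligned); 28..32  -- tail padding (4B); sizeof = 32, alignof = 8
0..8  cpu  (8B, 2-aligned)
8..40  uid  (32B, 2-aligned)
40..41  state  (1B, 1-aligned)
41..46  refcount  (5B, 1-aligned)
46..50  rss  (4B, 2-aligned)
50..52  prio  (2B, 2-aligned)
52..60  start_time  (8B, 2-aligned)
60..68  gid  (8B, 2-aligned)
68..69  pid  (1B, 1-aligned)
69..70  -- padding (1B)
70..78  lock  (8B, 2-aligned)
sizeof = 78, alignof = 2
array of 18: 18 × 78 = 1404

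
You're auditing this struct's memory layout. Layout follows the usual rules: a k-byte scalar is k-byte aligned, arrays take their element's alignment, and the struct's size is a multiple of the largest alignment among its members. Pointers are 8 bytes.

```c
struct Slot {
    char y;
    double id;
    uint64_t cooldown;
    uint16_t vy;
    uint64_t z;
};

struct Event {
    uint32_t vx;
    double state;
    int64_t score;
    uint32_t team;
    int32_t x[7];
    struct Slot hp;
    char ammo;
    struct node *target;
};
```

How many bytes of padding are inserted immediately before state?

Slot: @0: y [1B, align 1] → 1; +7 pad (align 8); @8: id [8B, align 8] → 16; @16: cooldown [8B, align 8] → 24; @24: vy [2B, align 2] → 26; +6 pad (align 8); @32: z [8B, align 8] → 40; size 40, align 8
@0: vx [4B, align 4] → 4
+4 pad (align 8)
@8: state [8B, align 8] → 16

4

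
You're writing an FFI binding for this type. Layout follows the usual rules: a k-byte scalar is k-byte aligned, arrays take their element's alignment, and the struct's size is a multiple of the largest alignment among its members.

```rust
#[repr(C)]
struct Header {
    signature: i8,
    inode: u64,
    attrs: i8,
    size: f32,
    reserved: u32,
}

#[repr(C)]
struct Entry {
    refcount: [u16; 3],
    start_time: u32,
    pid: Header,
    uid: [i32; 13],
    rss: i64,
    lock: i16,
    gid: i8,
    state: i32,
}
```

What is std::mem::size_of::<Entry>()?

Header: 0..1  signature  (1B, 1-aligned); 1..8  -- padding (7B); 8..16  inode  (8B, 8-aligned); 16..17  attrs  (1B, 1-aligned); 17..20  -- padding (3B); 20..24  size  (4B, 4-aligned); 24..28  reserved  (4B, 4-aligned); 28..32  -- tail padding (4B); sizeof = 32, alignof = 8
0..6  refcount  (6B, 2-aligned)
6..8  -- padding (2B)
8..12  start_time  (4B, 4-aligned)
12..16  -- padding (4B)
16..48  pid  (32B, 8-aligned)
48..100  uid  (52B, 4-aligned)
100..104  -- padding (4B)
104..112  rss  (8B, 8-aligned)
112..114  lock  (2B, 2-aligned)
114..115  gid  (1B, 1-aligned)
115..116  -- padding (1B)
116..120  state  (4B, 4-aligned)
sizeof = 120, alignof = 8

120 bytes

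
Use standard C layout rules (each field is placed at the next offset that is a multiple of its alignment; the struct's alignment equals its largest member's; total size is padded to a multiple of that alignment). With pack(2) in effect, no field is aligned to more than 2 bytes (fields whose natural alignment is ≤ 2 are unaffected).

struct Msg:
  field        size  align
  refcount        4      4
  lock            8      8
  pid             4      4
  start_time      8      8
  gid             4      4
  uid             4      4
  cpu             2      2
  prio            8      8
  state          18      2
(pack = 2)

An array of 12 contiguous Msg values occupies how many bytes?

720

refcount at 0 (size 4, align 2) → ends 4
lock at 4 (size 8, align 2) → ends 12
pid at 12 (size 4, align 2) → ends 16
start_time at 16 (size 8, align 2) → ends 24
gid at 24 (size 4, align 2) → ends 28
uid at 28 (size 4, align 2) → ends 32
cpu at 32 (size 2, align 2) → ends 34
prio at 34 (size 8, align 2) → ends 42
state at 42 (size 18, align 2) → ends 60
total 60 bytes, alignment 2
array of 12: 12 × 60 = 720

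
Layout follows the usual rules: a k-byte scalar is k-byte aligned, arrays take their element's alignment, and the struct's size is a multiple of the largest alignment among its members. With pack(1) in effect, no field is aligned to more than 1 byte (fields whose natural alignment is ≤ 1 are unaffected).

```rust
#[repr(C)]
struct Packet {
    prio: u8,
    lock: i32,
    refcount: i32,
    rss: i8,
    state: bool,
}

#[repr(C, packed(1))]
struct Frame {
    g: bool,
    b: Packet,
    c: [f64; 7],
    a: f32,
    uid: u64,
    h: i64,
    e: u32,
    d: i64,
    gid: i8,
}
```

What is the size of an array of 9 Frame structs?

954

Packet: 0..1  prio  (1B, 1-aligned); 1..4  -- padding (3B); 4..8  lock  (4B, 4-aligned); 8..12  refcount  (4B, 4-aligned); 12..13  rss  (1B, 1-aligned); 13..14  state  (1B, 1-aligned); 14..16  -- tail padding (2B); sizeof = 16, alignof = 4
0..1  g  (1B, 1-aligned)
1..17  b  (16B, 1-aligned)
17..73  c  (56B, 1-aligned)
73..77  a  (4B, 1-aligned)
77..85  uid  (8B, 1-aligned)
85..93  h  (8B, 1-aligned)
93..97  e  (4B, 1-aligned)
97..105  d  (8B, 1-aligned)
105..106  gid  (1B, 1-aligned)
sizeof = 106, alignof = 1
array of 9: 9 × 106 = 954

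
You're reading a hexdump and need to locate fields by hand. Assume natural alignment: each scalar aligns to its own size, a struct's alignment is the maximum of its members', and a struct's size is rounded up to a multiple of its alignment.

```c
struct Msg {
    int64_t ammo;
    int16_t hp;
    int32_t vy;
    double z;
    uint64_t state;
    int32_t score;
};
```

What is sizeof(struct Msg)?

0..8  ammo  (8B, 8-aligned)
8..10  hp  (2B, 2-aligned)
10..12  -- padding (2B)
12..16  vy  (4B, 4-aligned)
16..24  z  (8B, 8-aligned)
24..32  state  (8B, 8-aligned)
32..36  score  (4B, 4-aligned)
36..40  -- tail padding (4B)
sizeof = 40, alignof = 8

40 bytes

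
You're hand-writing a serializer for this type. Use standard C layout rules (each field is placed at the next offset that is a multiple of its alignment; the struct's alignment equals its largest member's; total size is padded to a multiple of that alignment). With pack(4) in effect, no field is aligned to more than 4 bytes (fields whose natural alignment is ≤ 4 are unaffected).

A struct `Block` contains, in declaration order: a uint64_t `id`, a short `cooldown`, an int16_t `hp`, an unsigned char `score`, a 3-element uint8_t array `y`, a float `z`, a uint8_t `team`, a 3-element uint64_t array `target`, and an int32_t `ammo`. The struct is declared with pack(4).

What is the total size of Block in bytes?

52 bytes

@0: id [8B, align 4] → 8
@8: cooldown [2B, align 2] → 10
@10: hp [2B, align 2] → 12
@12: score [1B, align 1] → 13
@13: y [3B, align 1] → 16
@16: z [4B, align 4] → 20
@20: team [1B, align 1] → 21
+3 pad (align 4)
@24: target [24B, align 4] → 48
@48: ammo [4B, align 4] → 52
size 52, align 4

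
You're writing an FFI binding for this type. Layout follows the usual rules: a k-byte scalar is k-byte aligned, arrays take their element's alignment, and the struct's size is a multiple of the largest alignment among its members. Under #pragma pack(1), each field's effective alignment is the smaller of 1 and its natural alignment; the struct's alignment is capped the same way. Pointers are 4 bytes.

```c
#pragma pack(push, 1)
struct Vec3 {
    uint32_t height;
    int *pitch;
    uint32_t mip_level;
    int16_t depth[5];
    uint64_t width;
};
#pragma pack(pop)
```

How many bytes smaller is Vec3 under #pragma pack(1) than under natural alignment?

2

natural layout:
  0..4  height  (4B, 4-aligned)
  4..8  pitch  (4B, 4-aligned)
  8..12  mip_level  (4B, 4-aligned)
  12..22  depth  (10B, 2-aligned)
  22..24  -- padding (2B)
  24..32  width  (8B, 8-aligned)
  sizeof = 32, alignof = 8
packed(1) layout:
  0..4  height  (4B, 1-aligned)
  4..8  pitch  (4B, 1-aligned)
  8..12  mip_level  (4B, 1-aligned)
  12..22  depth  (10B, 1-aligned)
  22..30  width  (8B, 1-aligned)
  sizeof = 30, alignof = 1
32 − 30 = 2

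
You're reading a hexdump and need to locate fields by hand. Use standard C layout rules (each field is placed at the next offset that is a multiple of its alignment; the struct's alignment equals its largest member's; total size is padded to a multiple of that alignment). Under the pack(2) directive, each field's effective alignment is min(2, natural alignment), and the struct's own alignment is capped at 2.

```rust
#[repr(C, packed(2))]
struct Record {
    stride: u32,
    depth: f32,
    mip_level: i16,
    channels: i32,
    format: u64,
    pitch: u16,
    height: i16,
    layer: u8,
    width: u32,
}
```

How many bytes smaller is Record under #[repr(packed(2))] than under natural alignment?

8

natural layout:
  stride at 0 (size 4, align 4) → ends 4
  depth at 4 (size 4, align 4) → ends 8
  mip_level at 8 (size 2, align 2) → ends 10
  pad 2 to align 4 for channels
  channels at 12 (size 4, align 4) → ends 16
  format at 16 (size 8, align 8) → ends 24
  pitch at 24 (size 2, align 2) → ends 26
  height at 26 (size 2, align 2) → ends 28
  layer at 28 (size 1, align 1) → ends 29
  pad 3 to align 4 for width
  width at 32 (size 4, align 4) → ends 36
  tail pad 4 to reach multiple of 8
  total 40 bytes, alignment 8
packed(2) layout:
  stride at 0 (size 4, align 2) → ends 4
  depth at 4 (size 4, align 2) → ends 8
  mip_level at 8 (size 2, align 2) → ends 10
  channels at 10 (size 4, align 2) → ends 14
  format at 14 (size 8, align 2) → ends 22
  pitch at 22 (size 2, align 2) → ends 24
  height at 24 (size 2, align 2) → ends 26
  layer at 26 (size 1, align 1) → ends 27
  pad 1 to align 2 for width
  width at 28 (size 4, align 2) → ends 32
  total 32 bytes, alignment 2
40 − 32 = 8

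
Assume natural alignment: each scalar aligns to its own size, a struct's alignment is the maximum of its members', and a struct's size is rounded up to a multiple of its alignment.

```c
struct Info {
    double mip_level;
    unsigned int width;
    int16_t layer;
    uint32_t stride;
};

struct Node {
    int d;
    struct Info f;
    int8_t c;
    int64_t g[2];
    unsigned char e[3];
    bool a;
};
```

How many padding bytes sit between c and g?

7

Info: 0..8  mip_level  (8B, 8-aligned); 8..12  width  (4B, 4-aligned); 12..14  layer  (2B, 2-aligned); 14..16  -- padding (2B); 16..20  stride  (4B, 4-aligned); 20..24  -- tail padding (4B); sizeof = 24, alignof = 8
0..4  d  (4B, 4-aligned)
4..8  -- padding (4B)
8..32  f  (24B, 8-aligned)
32..33  c  (1B, 1-aligned)
33..40  -- padding (7B)
40..56  g  (16B, 8-aligned)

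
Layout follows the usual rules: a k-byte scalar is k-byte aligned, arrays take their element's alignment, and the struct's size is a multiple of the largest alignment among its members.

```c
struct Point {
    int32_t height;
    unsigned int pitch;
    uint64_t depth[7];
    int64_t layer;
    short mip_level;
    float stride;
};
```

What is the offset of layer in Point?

@0: height [4B, align 4] → 4
@4: pitch [4B, align 4] → 8
@8: depth [56B, align 8] → 64
@64: layer [8B, align 8] → 72

64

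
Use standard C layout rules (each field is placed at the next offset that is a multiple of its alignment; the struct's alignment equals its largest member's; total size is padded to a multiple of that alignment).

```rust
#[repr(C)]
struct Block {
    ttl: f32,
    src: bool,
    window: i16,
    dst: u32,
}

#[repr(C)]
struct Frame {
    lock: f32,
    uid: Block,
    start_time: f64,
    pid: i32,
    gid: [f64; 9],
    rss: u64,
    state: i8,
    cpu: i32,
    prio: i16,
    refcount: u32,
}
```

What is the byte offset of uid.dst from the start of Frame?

12

Block: ttl at 0 (size 4, align 4) → ends 4; src at 4 (size 1, align 1) → ends 5; pad 1 to align 2 for window; window at 6 (size 2, align 2) → ends 8; dst at 8 (size 4, align 4) → ends 12; total 12 bytes, alignment 4
lock at 0 (size 4, align 4) → ends 4
uid at 4 (size 12, align 4) → ends 16
within Block: dst at 8
4 + 8 = 12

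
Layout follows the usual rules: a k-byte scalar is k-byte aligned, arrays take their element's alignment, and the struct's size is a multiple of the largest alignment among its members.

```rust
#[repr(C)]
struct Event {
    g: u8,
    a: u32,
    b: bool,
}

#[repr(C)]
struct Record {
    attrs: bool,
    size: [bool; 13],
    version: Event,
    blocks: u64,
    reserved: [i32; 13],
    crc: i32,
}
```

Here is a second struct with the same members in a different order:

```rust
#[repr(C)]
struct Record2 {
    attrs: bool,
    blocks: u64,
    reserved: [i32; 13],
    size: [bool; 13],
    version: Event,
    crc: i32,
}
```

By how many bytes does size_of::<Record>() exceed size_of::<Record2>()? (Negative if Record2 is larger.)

Event: 0..1  g  (1B, 1-aligned); 1..4  -- padding (3B); 4..8  a  (4B, 4-aligned); 8..9  b  (1B, 1-aligned); 9..12  -- tail padding (3B); sizeof = 12, alignof = 4
0..1  attrs  (1B, 1-aligned)
1..14  size  (13B, 1-aligned)
14..16  -- padding (2B)
16..28  version  (12B, 4-aligned)
28..32  -- padding (4B)
32..40  blocks  (8B, 8-aligned)
40..92  reserved  (52B, 4-aligned)
92..96  crc  (4B, 4-aligned)
sizeof = 96, alignof = 8
— Record2 —
0..1  attrs  (1B, 1-aligned)
1..8  -- padding (7B)
8..16  blocks  (8B, 8-aligned)
16..68  reserved  (52B, 4-aligned)
68..81  size  (13B, 1-aligned)
81..84  -- padding (3B)
84..96  version  (12B, 4-aligned)
96..100  crc  (4B, 4-aligned)
100..104  -- tail padding (4B)
sizeof = 104, alignof = 8
96 − 104 = -8

-8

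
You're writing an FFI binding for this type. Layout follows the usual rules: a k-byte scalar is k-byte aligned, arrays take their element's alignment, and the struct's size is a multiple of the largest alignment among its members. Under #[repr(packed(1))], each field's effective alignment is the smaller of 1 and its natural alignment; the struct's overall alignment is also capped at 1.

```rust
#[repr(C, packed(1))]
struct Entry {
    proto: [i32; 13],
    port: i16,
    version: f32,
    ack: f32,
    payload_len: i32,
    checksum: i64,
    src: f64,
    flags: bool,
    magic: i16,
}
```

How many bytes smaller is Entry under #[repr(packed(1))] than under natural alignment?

natural layout:
  proto at 0 (size 52, align 4) → ends 52
  port at 52 (size 2, align 2) → ends 54
  pad 2 to align 4 for version
  version at 56 (size 4, align 4) → ends 60
  ack at 60 (size 4, align 4) → ends 64
  payload_len at 64 (size 4, align 4) → ends 68
  pad 4 to align 8 for checksum
  checksum at 72 (size 8, align 8) → ends 80
  src at 80 (size 8, align 8) → ends 88
  flags at 88 (size 1, align 1) → ends 89
  pad 1 to align 2 for magic
  magic at 90 (size 2, align 2) → ends 92
  tail pad 4 to reach multiple of 8
  total 96 bytes, alignment 8
packed(1) layout:
  proto at 0 (size 52, align 1) → ends 52
  port at 52 (size 2, align 1) → ends 54
  version at 54 (size 4, align 1) → ends 58
  ack at 58 (size 4, align 1) → ends 62
  payload_len at 62 (size 4, align 1) → ends 66
  checksum at 66 (size 8, align 1) → ends 74
  src at 74 (size 8, align 1) → ends 82
  flags at 82 (size 1, align 1) → ends 83
  magic at 83 (size 2, align 1) → ends 85
  total 85 bytes, alignment 1
96 − 85 = 11

11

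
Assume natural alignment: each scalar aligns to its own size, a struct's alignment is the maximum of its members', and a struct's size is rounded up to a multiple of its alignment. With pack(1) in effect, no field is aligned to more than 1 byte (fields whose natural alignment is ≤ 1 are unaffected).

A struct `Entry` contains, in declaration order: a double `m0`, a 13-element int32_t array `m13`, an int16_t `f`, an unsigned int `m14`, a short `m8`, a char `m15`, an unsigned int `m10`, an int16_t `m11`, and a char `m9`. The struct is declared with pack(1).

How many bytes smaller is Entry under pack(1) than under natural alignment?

4

natural layout:
  @0: m0 [8B, align 8] → 8
  @8: m13 [52B, align 4] → 60
  @60: f [2B, align 2] → 62
  +2 pad (align 4)
  @64: m14 [4B, align 4] → 68
  @68: m8 [2B, align 2] → 70
  @70: m15 [1B, align 1] → 71
  +1 pad (align 4)
  @72: m10 [4B, align 4] → 76
  @76: m11 [2B, align 2] → 78
  @78: m9 [1B, align 1] → 79
  +1 tail pad (align 8)
  size 80, align 8
packed(1) layout:
  @0: m0 [8B, align 1] → 8
  @8: m13 [52B, align 1] → 60
  @60: f [2B, align 1] → 62
  @62: m14 [4B, align 1] → 66
  @66: m8 [2B, align 1] → 68
  @68: m15 [1B, align 1] → 69
  @69: m10 [4B, align 1] → 73
  @73: m11 [2B, align 1] → 75
  @75: m9 [1B, align 1] → 76
  size 76, align 1
80 − 76 = 4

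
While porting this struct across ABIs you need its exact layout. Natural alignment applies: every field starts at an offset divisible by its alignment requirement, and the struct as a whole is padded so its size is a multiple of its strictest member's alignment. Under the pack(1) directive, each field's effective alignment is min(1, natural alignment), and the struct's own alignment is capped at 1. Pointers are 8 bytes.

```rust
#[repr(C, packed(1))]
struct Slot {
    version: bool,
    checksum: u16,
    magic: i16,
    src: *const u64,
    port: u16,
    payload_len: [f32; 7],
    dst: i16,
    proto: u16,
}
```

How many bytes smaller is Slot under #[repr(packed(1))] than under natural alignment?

natural layout:
  0..1  version  (1B, 1-aligned)
  1..2  -- padding (1B)
  2..4  checksum  (2B, 2-aligned)
  4..6  magic  (2B, 2-aligned)
  6..8  -- padding (2B)
  8..16  src  (8B, 8-aligned)
  16..18  port  (2B, 2-aligned)
  18..20  -- padding (2B)
  20..48  payload_len  (28B, 4-aligned)
  48..50  dst  (2B, 2-aligned)
  50..52  proto  (2B, 2-aligned)
  52..56  -- tail padding (4B)
  sizeof = 56, alignof = 8
packed(1) layout:
  0..1  version  (1B, 1-aligned)
  1..3  checksum  (2B, 1-aligned)
  3..5  magic  (2B, 1-aligned)
  5..13  src  (8B, 1-aligned)
  13..15  port  (2B, 1-aligned)
  15..43  payload_len  (28B, 1-aligned)
  43..45  dst  (2B, 1-aligned)
  45..47  proto  (2B, 1-aligned)
  sizeof = 47, alignof = 1
56 − 47 = 9

9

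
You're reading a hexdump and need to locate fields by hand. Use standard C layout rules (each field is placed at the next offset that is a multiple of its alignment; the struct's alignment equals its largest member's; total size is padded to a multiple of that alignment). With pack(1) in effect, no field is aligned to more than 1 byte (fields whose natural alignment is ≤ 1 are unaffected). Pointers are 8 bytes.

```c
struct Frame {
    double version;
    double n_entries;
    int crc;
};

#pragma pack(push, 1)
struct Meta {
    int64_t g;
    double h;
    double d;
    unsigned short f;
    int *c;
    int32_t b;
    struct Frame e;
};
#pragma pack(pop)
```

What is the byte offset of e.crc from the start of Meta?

Frame: @0: version [8B, align 8] → 8; @8: n_entries [8B, align 8] → 16; @16: crc [4B, align 4] → 20; +4 tail pad (align 8); size 24, align 8
@0: g [8B, align 1] → 8
@8: h [8B, align 1] → 16
@16: d [8B, align 1] → 24
@24: f [2B, align 1] → 26
@26: c [8B, align 1] → 34
@34: b [4B, align 1] → 38
@38: e [24B, align 1] → 62
within Frame: crc at 16
38 + 16 = 54

54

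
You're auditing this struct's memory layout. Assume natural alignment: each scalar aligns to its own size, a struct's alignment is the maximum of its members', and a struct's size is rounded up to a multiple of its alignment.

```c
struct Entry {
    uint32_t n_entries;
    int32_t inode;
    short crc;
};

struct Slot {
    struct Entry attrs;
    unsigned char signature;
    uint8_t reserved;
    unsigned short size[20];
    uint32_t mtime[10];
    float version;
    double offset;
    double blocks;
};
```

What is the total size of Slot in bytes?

Entry: 0..4  n_entries  (4B, 4-aligned); 4..8  inode  (4B, 4-aligned); 8..10  crc  (2B, 2-aligned); 10..12  -- tail padding (2B); sizeof = 12, alignof = 4
0..12  attrs  (12B, 4-aligned)
12..13  signature  (1B, 1-aligned)
13..14  reserved  (1B, 1-aligned)
14..54  size  (40B, 2-aligned)
54..56  -- padding (2B)
56..96  mtime  (40B, 4-aligned)
96..100  version  (4B, 4-aligned)
100..104  -- padding (4B)
104..112  offset  (8B, 8-aligned)
112..120  blocks  (8B, 8-aligned)
sizeof = 120, alignof = 8

120 bytes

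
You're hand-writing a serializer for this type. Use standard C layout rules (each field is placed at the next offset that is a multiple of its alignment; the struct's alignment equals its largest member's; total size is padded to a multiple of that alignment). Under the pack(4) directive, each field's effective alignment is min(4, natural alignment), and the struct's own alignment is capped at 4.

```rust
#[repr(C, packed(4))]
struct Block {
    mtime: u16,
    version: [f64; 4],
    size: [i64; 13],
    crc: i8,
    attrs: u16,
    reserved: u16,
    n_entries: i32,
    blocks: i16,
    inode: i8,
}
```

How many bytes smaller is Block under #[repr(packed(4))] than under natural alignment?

4

natural layout:
  mtime at 0 (size 2, align 2) → ends 2
  pad 6 to align 8 for version
  version at 8 (size 32, align 8) → ends 40
  size at 40 (size 104, align 8) → ends 144
  crc at 144 (size 1, align 1) → ends 145
  pad 1 to align 2 for attrs
  attrs at 146 (size 2, align 2) → ends 148
  reserved at 148 (size 2, align 2) → ends 150
  pad 2 to align 4 for n_entries
  n_entries at 152 (size 4, align 4) → ends 156
  blocks at 156 (size 2, align 2) → ends 158
  inode at 158 (size 1, align 1) → ends 159
  tail pad 1 to reach multiple of 8
  total 160 bytes, alignment 8
packed(4) layout:
  mtime at 0 (size 2, align 2) → ends 2
  pad 2 to align 4 for version
  version at 4 (size 32, align 4) → ends 36
  size at 36 (size 104, align 4) → ends 140
  crc at 140 (size 1, align 1) → ends 141
  pad 1 to align 2 for attrs
  attrs at 142 (size 2, align 2) → ends 144
  reserved at 144 (size 2, align 2) → ends 146
  pad 2 to align 4 for n_entries
  n_entries at 148 (size 4, align 4) → ends 152
  blocks at 152 (size 2, align 2) → ends 154
  inode at 154 (size 1, align 1) → ends 155
  tail pad 1 to reach multiple of 4
  total 156 bytes, alignment 4
160 − 156 = 4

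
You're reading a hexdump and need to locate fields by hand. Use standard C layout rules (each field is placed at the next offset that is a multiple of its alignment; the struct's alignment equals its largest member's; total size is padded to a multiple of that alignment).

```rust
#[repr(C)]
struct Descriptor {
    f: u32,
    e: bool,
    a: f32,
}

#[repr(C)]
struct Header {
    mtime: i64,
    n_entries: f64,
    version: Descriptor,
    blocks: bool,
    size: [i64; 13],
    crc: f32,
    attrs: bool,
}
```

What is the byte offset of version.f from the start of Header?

Descriptor: f at 0 (size 4, align 4) → ends 4; e at 4 (size 1, align 1) → ends 5; pad 3 to align 4 for a; a at 8 (size 4, align 4) → ends 12; total 12 bytes, alignment 4
mtime at 0 (size 8, align 8) → ends 8
n_entries at 8 (size 8, align 8) → ends 16
version at 16 (size 12, align 4) → ends 28
within Descriptor: f at 0
16 + 0 = 16

16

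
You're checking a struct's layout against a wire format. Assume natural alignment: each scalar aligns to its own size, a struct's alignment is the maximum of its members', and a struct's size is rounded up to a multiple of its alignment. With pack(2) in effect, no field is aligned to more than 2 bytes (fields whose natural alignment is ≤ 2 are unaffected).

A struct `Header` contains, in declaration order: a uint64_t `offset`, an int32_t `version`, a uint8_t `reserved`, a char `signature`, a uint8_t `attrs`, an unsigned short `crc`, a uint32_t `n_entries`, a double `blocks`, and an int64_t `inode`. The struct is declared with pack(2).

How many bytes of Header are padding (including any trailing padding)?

1

@0: offset [8B, align 2] → 8
@8: version [4B, align 2] → 12
@12: reserved [1B, align 1] → 13
@13: signature [1B, align 1] → 14
@14: attrs [1B, align 1] → 15
+1 pad (align 2)
@16: crc [2B, align 2] → 18
@18: n_entries [4B, align 2] → 22
@22: blocks [8B, align 2] → 30
@30: inode [8B, align 2] → 38
size 38, align 2
data bytes 37, size 38 → padding 1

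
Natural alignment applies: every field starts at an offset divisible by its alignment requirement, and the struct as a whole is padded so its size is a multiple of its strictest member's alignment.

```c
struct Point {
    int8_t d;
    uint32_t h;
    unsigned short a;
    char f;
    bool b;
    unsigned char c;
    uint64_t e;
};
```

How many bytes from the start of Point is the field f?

@0: d [1B, align 1] → 1
+3 pad (align 4)
@4: h [4B, align 4] → 8
@8: a [2B, align 2] → 10
@10: f [1B, align 1] → 11

10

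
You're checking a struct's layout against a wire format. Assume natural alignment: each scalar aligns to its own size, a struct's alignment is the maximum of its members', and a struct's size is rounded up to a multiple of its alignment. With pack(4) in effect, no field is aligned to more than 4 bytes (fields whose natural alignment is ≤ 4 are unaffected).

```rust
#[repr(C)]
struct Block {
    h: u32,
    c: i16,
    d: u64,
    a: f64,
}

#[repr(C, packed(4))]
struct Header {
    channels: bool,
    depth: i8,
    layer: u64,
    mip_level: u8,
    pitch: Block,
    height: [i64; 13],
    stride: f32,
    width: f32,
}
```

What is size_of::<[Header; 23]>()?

3496

Block: @0: h [4B, align 4] → 4; @4: c [2B, align 2] → 6; +2 pad (align 8); @8: d [8B, align 8] → 16; @16: a [8B, align 8] → 24; size 24, align 8
@0: channels [1B, align 1] → 1
@1: depth [1B, align 1] → 2
+2 pad (align 4)
@4: layer [8B, align 4] → 12
@12: mip_level [1B, align 1] → 13
+3 pad (align 4)
@16: pitch [24B, align 4] → 40
@40: height [104B, align 4] → 144
@144: stride [4B, align 4] → 148
@148: width [4B, align 4] → 152
size 152, align 4
array of 23: 23 × 152 = 3496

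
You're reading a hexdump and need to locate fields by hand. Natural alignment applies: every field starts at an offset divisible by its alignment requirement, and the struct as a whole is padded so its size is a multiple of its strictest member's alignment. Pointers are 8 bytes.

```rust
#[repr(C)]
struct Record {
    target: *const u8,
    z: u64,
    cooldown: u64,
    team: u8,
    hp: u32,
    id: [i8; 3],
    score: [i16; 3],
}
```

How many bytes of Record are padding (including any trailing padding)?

10

0..8  target  (8B, 8-aligned)
8..16  z  (8B, 8-aligned)
16..24  cooldown  (8B, 8-aligned)
24..25  team  (1B, 1-aligned)
25..28  -- padding (3B)
28..32  hp  (4B, 4-aligned)
32..35  id  (3B, 1-aligned)
35..36  -- padding (1B)
36..42  score  (6B, 2-aligned)
42..48  -- tail padding (6B)
sizeof = 48, alignof = 8
data bytes 38, size 48 → padding 10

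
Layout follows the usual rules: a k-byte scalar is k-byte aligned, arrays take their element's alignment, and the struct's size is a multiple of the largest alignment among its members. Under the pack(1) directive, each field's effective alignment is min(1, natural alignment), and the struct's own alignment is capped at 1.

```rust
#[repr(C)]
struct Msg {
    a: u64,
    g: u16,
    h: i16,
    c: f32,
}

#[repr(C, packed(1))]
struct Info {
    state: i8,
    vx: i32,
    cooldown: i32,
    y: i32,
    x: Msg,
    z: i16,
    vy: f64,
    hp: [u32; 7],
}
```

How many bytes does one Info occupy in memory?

67

Msg: @0: a [8B, align 8] → 8; @8: g [2B, align 2] → 10; @10: h [2B, align 2] → 12; @12: c [4B, align 4] → 16; size 16, align 8
@0: state [1B, align 1] → 1
@1: vx [4B, align 1] → 5
@5: cooldown [4B, align 1] → 9
@9: y [4B, align 1] → 13
@13: x [16B, align 1] → 29
@29: z [2B, align 1] → 31
@31: vy [8B, align 1] → 39
@39: hp [28B, align 1] → 67
size 67, align 1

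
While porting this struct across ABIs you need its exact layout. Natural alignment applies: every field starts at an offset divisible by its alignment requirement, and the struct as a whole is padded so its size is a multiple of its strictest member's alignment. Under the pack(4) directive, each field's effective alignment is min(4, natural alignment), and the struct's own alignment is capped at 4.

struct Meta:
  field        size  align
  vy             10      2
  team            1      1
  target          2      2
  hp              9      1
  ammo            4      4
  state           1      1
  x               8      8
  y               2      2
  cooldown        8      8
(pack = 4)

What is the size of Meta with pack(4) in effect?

@0: vy [10B, align 2] → 10
@10: team [1B, align 1] → 11
+1 pad (align 2)
@12: target [2B, align 2] → 14
@14: hp [9B, align 1] → 23
+1 pad (align 4)
@24: ammo [4B, align 4] → 28
@28: state [1B, align 1] → 29
+3 pad (align 4)
@32: x [8B, align 4] → 40
@40: y [2B, align 2] → 42
+2 pad (align 4)
@44: cooldown [8B, align 4] → 52
size 52, align 4

52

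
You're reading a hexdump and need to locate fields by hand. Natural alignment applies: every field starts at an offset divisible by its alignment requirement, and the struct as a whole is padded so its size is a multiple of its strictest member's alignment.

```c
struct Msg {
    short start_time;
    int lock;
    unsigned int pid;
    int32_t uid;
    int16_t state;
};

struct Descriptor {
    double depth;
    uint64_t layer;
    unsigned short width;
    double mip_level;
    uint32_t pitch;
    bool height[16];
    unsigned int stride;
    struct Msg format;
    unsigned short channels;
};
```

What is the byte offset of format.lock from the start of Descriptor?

60

Msg: start_time at 0 (size 2, align 2) → ends 2; pad 2 to align 4 for lock; lock at 4 (size 4, align 4) → ends 8; pid at 8 (size 4, align 4) → ends 12; uid at 12 (size 4, align 4) → ends 16; state at 16 (size 2, align 2) → ends 18; tail pad 2 to reach multiple of 4; total 20 bytes, alignment 4
depth at 0 (size 8, align 8) → ends 8
layer at 8 (size 8, align 8) → ends 16
width at 16 (size 2, align 2) → ends 18
pad 6 to align 8 for mip_level
mip_level at 24 (size 8, align 8) → ends 32
pitch at 32 (size 4, align 4) → ends 36
height at 36 (size 16, align 1) → ends 52
stride at 52 (size 4, align 4) → ends 56
format at 56 (size 20, align 4) → ends 76
within Msg: lock at 4
56 + 4 = 60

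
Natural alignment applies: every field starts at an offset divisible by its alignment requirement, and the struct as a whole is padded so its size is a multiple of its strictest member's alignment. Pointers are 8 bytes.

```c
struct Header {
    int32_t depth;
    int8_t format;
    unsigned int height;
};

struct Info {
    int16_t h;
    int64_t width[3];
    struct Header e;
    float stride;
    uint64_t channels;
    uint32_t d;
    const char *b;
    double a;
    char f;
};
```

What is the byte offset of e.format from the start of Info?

Header: 0..4  depth  (4B, 4-aligned); 4..5  format  (1B, 1-aligned); 5..8  -- padding (3B); 8..12  height  (4B, 4-aligned); sizeof = 12, alignof = 4
0..2  h  (2B, 2-aligned)
2..8  -- padding (6B)
8..32  width  (24B, 8-aligned)
32..44  e  (12B, 4-aligned)
within Header: format at 4
32 + 4 = 36

36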